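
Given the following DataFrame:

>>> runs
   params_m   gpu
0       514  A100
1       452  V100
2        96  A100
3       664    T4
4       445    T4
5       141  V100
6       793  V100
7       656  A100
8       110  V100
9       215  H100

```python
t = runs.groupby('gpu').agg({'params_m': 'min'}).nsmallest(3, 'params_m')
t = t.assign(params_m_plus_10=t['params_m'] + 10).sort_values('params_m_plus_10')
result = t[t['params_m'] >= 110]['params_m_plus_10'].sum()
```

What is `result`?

group by gpu, min of params_m:
      params_m
gpu           
A100        96
H100       215
T4         445
V100       110
take 3 rows with smallest params_m:
      params_m
gpu           
A100        96
V100       110
H100       215
add column params_m_plus_10 = t['params_m'] + 10:
      params_m  params_m_plus_10
gpu                             
A100        96               106
V100       110               120
H100       215               225
sort by params_m_plus_10:
      params_m  params_m_plus_10
gpu                             
A100        96               106
V100       110               120
H100       215               225
filter rows where params_m >= 110:
      params_m  params_m_plus_10
gpu                             
V100       110               120
H100       215               225
Hence 345.

345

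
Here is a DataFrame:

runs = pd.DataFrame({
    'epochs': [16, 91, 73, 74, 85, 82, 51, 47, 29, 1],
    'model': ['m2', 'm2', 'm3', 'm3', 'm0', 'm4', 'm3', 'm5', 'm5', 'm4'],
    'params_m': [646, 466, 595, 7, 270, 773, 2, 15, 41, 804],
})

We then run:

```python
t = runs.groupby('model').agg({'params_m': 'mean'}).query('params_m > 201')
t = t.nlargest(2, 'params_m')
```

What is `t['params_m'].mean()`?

672.25

group by model, mean of params_m:
         params_m
model            
m0     270.000000
m2     556.000000
m3     201.333333
m4     788.500000
m5      28.000000
filter rows where params_m > 201:
         params_m
model            
m0     270.000000
m2     556.000000
m3     201.333333
m4     788.500000
take 2 rows with largest params_m:
       params_m
model          
m4        788.5
m2        556.0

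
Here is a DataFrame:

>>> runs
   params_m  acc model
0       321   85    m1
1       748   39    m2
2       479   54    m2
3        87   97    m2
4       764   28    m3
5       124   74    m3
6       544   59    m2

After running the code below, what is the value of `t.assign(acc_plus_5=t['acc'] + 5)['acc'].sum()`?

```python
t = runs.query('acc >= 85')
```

182

filter rows where acc >= 85:
   params_m  acc model
0       321   85    m1
3        87   97    m2
add column acc_plus_5 = t['acc'] + 5:
   params_m  acc model  acc_plus_5
0       321   85    m1          90
3        87   97    m2         102
Reading off the sum of column 'acc', we get 182.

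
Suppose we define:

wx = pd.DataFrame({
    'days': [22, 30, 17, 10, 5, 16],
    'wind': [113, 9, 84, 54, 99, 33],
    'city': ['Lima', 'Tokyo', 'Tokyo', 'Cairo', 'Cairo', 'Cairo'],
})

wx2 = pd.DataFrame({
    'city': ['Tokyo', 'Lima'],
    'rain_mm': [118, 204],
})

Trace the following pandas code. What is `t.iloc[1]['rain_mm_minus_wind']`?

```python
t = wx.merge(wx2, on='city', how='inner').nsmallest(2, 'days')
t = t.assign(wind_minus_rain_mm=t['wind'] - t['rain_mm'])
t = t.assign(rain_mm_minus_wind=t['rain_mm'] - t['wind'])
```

merge on 'city' (how='inner') → 3 rows:
   days  wind   city  rain_mm
0    22   113   Lima      204
1    30     9  Tokyo      118
2    17    84  Tokyo      118
take 2 rows with smallest days:
   days  wind   city  rain_mm
2    17    84  Tokyo      118
0    22   113   Lima      204
add column wind_minus_rain_mm = t['wind'] - t['rain_mm']:
   days  wind   city  rain_mm  wind_minus_rain_mm
2    17    84  Tokyo      118                 -34
0    22   113   Lima      204                 -91
add column rain_mm_minus_wind = t['rain_mm'] - t['wind']:
   days  wind   city  rain_mm  wind_minus_rain_mm  rain_mm_minus_wind
2    17    84  Tokyo      118                 -34                  34
0    22   113   Lima      204                 -91                  91
value at position 1, column 'rain_mm_minus_wind' → 91

91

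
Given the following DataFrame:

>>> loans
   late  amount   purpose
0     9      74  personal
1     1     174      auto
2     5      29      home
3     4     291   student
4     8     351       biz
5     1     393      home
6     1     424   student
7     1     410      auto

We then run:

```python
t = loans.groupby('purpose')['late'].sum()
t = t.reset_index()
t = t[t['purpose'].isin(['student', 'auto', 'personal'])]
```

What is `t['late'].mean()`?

5.33333333333

group by purpose, sum of late:
purpose
auto        2
biz         8
home        6
personal    9
student     5
Name: late, dtype: int64
reset_index():
    purpose  late
0      auto     2
1       biz     8
2      home     6
3  personal     9
4   student     5
filter rows where purpose in ['student', 'auto', 'personal']:
    purpose  late
0      auto     2
3  personal     9
4   student     5
mean of column 'late' → 5.33333333333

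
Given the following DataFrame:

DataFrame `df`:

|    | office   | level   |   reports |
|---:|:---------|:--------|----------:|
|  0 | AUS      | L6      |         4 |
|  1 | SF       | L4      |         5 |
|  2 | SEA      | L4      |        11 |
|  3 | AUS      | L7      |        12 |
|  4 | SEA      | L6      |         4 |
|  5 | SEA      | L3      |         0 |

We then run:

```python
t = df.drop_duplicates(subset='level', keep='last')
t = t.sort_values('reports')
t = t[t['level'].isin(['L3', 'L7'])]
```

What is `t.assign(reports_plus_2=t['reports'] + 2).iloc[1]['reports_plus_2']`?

drop duplicate level (keep=last):
  office level  reports
2    SEA    L4       11
3    AUS    L7       12
4    SEA    L6        4
5    SEA    L3        0
sort by reports:
  office level  reports
5    SEA    L3        0
4    SEA    L6        4
2    SEA    L4       11
3    AUS    L7       12
filter rows where level in ['L3', 'L7']:
  office level  reports
5    SEA    L3        0
3    AUS    L7       12
add column reports_plus_2 = t['reports'] + 2:
  office level  reports  reports_plus_2
5    SEA    L3        0               2
3    AUS    L7       12              14
Hence 14.

14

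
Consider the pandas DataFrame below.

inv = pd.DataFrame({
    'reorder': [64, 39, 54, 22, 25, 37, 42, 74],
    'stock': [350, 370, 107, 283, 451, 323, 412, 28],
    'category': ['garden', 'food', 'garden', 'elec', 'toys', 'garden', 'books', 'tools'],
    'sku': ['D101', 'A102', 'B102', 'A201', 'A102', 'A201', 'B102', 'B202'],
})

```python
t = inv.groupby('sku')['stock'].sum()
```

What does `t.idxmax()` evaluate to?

A102

group by sku, sum of stock:
sku
A102    821
A201    606
B102    519
B202     28
D101    350
Name: stock, dtype: int64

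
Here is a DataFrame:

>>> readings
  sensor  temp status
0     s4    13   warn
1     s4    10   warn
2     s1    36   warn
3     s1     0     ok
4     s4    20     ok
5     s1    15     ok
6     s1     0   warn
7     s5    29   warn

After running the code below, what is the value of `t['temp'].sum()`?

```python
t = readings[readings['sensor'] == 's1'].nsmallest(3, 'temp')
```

filter rows where sensor == 's1':
  sensor  temp status
2     s1    36   warn
3     s1     0     ok
5     s1    15     ok
6     s1     0   warn
take 3 rows with smallest temp:
  sensor  temp status
3     s1     0     ok
6     s1     0   warn
5     s1    15     ok
sum of column 'temp' → 15

15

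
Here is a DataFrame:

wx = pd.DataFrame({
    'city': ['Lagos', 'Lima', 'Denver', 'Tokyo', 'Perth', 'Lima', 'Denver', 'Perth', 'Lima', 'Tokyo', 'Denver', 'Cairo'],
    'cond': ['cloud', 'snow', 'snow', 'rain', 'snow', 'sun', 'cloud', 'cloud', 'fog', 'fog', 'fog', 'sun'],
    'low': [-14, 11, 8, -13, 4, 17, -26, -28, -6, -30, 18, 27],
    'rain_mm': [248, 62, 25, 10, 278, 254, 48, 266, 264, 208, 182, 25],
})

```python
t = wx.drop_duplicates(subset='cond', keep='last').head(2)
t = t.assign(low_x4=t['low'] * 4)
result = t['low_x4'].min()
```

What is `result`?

-52

drop duplicate cond (keep=last):
      city   cond  low  rain_mm
3    Tokyo   rain  -13       10
4    Perth   snow    4      278
7    Perth  cloud  -28      266
10  Denver    fog   18      182
11   Cairo    sun   27       25
take first 2 rows:
    city  cond  low  rain_mm
3  Tokyo  rain  -13       10
4  Perth  snow    4      278
add column low_x4 = t['low'] * 4:
    city  cond  low  rain_mm  low_x4
3  Tokyo  rain  -13       10     -52
4  Perth  snow    4      278      16
Finally, min of column 'low_x4' = -52.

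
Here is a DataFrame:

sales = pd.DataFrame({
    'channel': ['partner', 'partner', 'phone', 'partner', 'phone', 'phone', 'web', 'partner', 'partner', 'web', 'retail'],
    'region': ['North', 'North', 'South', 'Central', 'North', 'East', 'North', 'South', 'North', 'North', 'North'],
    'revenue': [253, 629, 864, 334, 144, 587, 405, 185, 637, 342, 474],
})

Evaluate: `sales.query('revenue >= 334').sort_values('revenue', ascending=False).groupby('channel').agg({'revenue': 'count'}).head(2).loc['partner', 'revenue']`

filter rows where revenue >= 334:
    channel   region  revenue
1   partner    North      629
2     phone    South      864
3   partner  Central      334
5     phone     East      587
6       web    North      405
8   partner    North      637
9       web    North      342
10   retail    North      474
sort by revenue descending:
    channel   region  revenue
2     phone    South      864
8   partner    North      637
1   partner    North      629
5     phone     East      587
10   retail    North      474
6       web    North      405
9       web    North      342
3   partner  Central      334
group by channel, count of revenue:
         revenue
channel         
partner        3
phone          2
retail         1
web            2
take first 2 rows:
         revenue
channel         
partner        3
phone          2
Hence 3.

3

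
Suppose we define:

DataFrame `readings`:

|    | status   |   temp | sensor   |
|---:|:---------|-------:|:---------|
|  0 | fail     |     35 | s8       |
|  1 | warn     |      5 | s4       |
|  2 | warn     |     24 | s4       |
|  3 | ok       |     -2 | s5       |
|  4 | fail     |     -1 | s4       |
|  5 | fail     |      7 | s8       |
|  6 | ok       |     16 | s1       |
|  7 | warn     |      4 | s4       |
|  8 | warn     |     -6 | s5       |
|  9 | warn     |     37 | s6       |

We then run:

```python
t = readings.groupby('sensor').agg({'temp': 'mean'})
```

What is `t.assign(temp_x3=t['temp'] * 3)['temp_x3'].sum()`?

234.0

group by sensor, mean of temp:
        temp
sensor      
s1      16.0
s4       8.0
s5      -4.0
s6      37.0
s8      21.0
add column temp_x3 = t['temp'] * 3:
        temp  temp_x3
sensor               
s1      16.0     48.0
s4       8.0     24.0
s5      -4.0    -12.0
s6      37.0    111.0
s8      21.0     63.0
Taking the sum of column 'temp_x3' gives 234.0.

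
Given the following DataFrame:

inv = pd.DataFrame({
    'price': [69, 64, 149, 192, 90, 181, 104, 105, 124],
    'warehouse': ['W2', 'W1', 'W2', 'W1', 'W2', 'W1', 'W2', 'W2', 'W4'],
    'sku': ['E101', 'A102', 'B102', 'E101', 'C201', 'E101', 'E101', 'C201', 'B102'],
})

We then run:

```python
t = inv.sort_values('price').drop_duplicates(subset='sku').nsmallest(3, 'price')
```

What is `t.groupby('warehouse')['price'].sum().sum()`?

223

sort by price:
   price warehouse   sku
1     64        W1  A102
0     69        W2  E101
4     90        W2  C201
6    104        W2  E101
7    105        W2  C201
8    124        W4  B102
2    149        W2  B102
5    181        W1  E101
3    192        W1  E101
drop duplicate sku (keep=first):
   price warehouse   sku
1     64        W1  A102
0     69        W2  E101
4     90        W2  C201
8    124        W4  B102
take 3 rows with smallest price:
   price warehouse   sku
1     64        W1  A102
0     69        W2  E101
4     90        W2  C201
group by warehouse, sum of price:
warehouse
W1     64
W2    159
Name: price, dtype: int64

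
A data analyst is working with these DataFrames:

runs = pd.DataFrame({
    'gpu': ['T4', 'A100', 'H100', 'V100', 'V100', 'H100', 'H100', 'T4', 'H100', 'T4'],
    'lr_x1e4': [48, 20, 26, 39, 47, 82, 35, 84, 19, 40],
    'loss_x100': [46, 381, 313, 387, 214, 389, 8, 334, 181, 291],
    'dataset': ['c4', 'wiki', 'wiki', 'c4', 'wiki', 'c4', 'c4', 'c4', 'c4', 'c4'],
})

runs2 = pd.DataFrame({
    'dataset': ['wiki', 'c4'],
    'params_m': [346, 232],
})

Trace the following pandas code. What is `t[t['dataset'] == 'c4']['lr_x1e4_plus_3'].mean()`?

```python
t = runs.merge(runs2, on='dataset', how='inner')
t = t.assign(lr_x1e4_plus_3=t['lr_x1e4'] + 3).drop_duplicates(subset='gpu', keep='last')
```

32.5

merge on 'dataset' (how='inner') → 10 rows:
    gpu  lr_x1e4  loss_x100 dataset  params_m
0    T4       48         46      c4       232
1  A100       20        381    wiki       346
2  H100       26        313    wiki       346
3  V100       39        387      c4       232
4  V100       47        214    wiki       346
5  H100       82        389      c4       232
6  H100       35          8      c4       232
7    T4       84        334      c4       232
8  H100       19        181      c4       232
9    T4       40        291      c4       232
add column lr_x1e4_plus_3 = t['lr_x1e4'] + 3:
    gpu  lr_x1e4  loss_x100 dataset  params_m  lr_x1e4_plus_3
0    T4       48         46      c4       232              51
1  A100       20        381    wiki       346              23
2  H100       26        313    wiki       346              29
3  V100       39        387      c4       232              42
4  V100       47        214    wiki       346              50
5  H100       82        389      c4       232              85
6  H100       35          8      c4       232              38
7    T4       84        334      c4       232              87
8  H100       19        181      c4       232              22
9    T4       40        291      c4       232              43
drop duplicate gpu (keep=last):
    gpu  lr_x1e4  loss_x100 dataset  params_m  lr_x1e4_plus_3
1  A100       20        381    wiki       346              23
4  V100       47        214    wiki       346              50
8  H100       19        181      c4       232              22
9    T4       40        291      c4       232              43
filter rows where dataset == 'c4':
    gpu  lr_x1e4  loss_x100 dataset  params_m  lr_x1e4_plus_3
8  H100       19        181      c4       232              22
9    T4       40        291      c4       232              43
The mean of column 'lr_x1e4_plus_3' is 32.5.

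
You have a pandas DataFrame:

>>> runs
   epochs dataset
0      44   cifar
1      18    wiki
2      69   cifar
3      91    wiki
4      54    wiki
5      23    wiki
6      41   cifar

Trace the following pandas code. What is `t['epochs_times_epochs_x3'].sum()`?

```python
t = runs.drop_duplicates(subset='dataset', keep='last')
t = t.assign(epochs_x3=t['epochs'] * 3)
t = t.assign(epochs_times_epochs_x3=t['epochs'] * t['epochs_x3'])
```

drop duplicate dataset (keep=last):
   epochs dataset
5      23    wiki
6      41   cifar
add column epochs_x3 = t['epochs'] * 3:
   epochs dataset  epochs_x3
5      23    wiki         69
6      41   cifar        123
add column epochs_times_epochs_x3 = t['epochs'] * t['epochs_x3']:
   epochs dataset  epochs_x3  epochs_times_epochs_x3
5      23    wiki         69                    1587
6      41   cifar        123                    5043
Reading off the sum of column 'epochs_times_epochs_x3', we get 6630.

6630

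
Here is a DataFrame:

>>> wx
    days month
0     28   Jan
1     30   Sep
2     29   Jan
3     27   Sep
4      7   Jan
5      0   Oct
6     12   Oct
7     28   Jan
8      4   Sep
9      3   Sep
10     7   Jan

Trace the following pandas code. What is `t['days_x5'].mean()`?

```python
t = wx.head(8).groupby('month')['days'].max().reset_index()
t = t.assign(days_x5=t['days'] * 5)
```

118.333333333

take first 8 rows:
   days month
0    28   Jan
1    30   Sep
2    29   Jan
3    27   Sep
4     7   Jan
5     0   Oct
6    12   Oct
7    28   Jan
group by month, max of days:
month
Jan    29
Oct    12
Sep    30
Name: days, dtype: int64
reset_index():
  month  days
0   Jan    29
1   Oct    12
2   Sep    30
add column days_x5 = t['days'] * 5:
  month  days  days_x5
0   Jan    29      145
1   Oct    12       60
2   Sep    30      150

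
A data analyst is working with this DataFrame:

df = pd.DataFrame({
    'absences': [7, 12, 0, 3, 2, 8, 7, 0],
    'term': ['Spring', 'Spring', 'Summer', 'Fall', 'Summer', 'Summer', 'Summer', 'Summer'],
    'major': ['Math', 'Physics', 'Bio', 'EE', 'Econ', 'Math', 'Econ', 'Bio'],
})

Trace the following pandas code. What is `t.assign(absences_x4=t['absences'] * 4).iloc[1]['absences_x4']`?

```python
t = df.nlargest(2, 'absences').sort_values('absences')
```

48

take 2 rows with largest absences:
   absences    term    major
1        12  Spring  Physics
5         8  Summer     Math
sort by absences:
   absences    term    major
5         8  Summer     Math
1        12  Spring  Physics
add column absences_x4 = t['absences'] * 4:
   absences    term    major  absences_x4
5         8  Summer     Math           32
1        12  Spring  Physics           48
Then the value at position 1, column 'absences_x4': 48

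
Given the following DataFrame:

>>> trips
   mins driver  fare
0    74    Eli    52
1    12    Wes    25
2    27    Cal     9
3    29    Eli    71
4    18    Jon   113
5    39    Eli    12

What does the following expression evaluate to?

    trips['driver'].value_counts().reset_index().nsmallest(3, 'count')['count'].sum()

3

value_counts of driver:
driver
Eli    3
Wes    1
Cal    1
Jon    1
Name: count, dtype: int64
reset_index():
  driver  count
0    Eli      3
1    Wes      1
2    Cal      1
3    Jon      1
take 3 rows with smallest count:
  driver  count
1    Wes      1
2    Cal      1
3    Jon      1
sum of column 'count' → 3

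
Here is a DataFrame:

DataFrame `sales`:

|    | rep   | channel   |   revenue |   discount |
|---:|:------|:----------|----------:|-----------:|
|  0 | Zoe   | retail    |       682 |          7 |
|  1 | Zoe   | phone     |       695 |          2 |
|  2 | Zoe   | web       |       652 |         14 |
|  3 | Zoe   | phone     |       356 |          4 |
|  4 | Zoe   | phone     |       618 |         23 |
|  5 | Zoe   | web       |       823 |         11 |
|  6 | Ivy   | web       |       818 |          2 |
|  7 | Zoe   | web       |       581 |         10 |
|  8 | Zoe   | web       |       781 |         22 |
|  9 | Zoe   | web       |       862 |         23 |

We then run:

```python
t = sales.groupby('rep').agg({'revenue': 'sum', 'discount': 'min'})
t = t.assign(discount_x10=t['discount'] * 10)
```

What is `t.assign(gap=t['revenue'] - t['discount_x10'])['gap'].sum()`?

6828

group by rep: sum(revenue), min(discount):
     revenue  discount
rep                   
Ivy      818         2
Zoe     6050         2
add column discount_x10 = t['discount'] * 10:
     revenue  discount  discount_x10
rep                                 
Ivy      818         2            20
Zoe     6050         2            20
add column gap = t['revenue'] - t['discount_x10']:
     revenue  discount  discount_x10   gap
rep                                       
Ivy      818         2            20   798
Zoe     6050         2            20  6030
So sum() = 6828.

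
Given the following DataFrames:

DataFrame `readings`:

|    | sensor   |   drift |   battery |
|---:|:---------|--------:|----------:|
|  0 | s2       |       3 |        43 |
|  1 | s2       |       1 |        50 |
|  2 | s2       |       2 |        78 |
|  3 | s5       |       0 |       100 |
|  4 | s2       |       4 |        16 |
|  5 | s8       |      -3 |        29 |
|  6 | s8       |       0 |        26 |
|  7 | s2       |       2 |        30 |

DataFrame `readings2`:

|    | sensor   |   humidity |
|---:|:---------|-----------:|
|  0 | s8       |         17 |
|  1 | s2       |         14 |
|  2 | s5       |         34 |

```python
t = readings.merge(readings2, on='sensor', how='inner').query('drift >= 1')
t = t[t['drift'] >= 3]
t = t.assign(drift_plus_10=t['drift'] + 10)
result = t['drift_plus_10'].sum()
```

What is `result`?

27

merge on 'sensor' (how='inner') → 8 rows:
  sensor  drift  battery  humidity
0     s2      3       43        14
1     s2      1       50        14
2     s2      2       78        14
3     s5      0      100        34
4     s2      4       16        14
5     s8     -3       29        17
6     s8      0       26        17
7     s2      2       30        14
filter rows where drift >= 1:
  sensor  drift  battery  humidity
0     s2      3       43        14
1     s2      1       50        14
2     s2      2       78        14
4     s2      4       16        14
7     s2      2       30        14
filter rows where drift >= 3:
  sensor  drift  battery  humidity
0     s2      3       43        14
4     s2      4       16        14
add column drift_plus_10 = t['drift'] + 10:
  sensor  drift  battery  humidity  drift_plus_10
0     s2      3       43        14             13
4     s2      4       16        14             14
Then the sum of column 'drift_plus_10': 27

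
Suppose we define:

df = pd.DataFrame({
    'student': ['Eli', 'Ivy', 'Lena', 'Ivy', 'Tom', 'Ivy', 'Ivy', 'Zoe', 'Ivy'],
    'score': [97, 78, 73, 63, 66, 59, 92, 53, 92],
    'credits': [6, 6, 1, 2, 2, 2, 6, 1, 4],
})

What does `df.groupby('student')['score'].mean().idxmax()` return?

Eli

group by student, mean of score:
student
Eli     97.0
Ivy     76.8
Lena    73.0
Tom     66.0
Zoe     53.0
Name: score, dtype: float64
Hence Eli.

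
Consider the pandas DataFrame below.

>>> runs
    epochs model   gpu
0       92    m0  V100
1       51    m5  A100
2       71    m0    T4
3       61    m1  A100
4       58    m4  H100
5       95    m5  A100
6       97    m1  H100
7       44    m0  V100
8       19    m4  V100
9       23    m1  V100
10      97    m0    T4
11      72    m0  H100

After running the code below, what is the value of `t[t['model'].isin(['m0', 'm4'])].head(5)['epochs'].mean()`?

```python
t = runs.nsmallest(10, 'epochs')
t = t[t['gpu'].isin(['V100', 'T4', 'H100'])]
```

take 10 rows with smallest epochs:
    epochs model   gpu
8       19    m4  V100
9       23    m1  V100
7       44    m0  V100
1       51    m5  A100
4       58    m4  H100
3       61    m1  A100
2       71    m0    T4
11      72    m0  H100
0       92    m0  V100
5       95    m5  A100
filter rows where gpu in ['V100', 'T4', 'H100']:
    epochs model   gpu
8       19    m4  V100
9       23    m1  V100
7       44    m0  V100
4       58    m4  H100
2       71    m0    T4
11      72    m0  H100
0       92    m0  V100
filter rows where model in ['m0', 'm4']:
    epochs model   gpu
8       19    m4  V100
7       44    m0  V100
4       58    m4  H100
2       71    m0    T4
11      72    m0  H100
0       92    m0  V100
take first 5 rows:
    epochs model   gpu
8       19    m4  V100
7       44    m0  V100
4       58    m4  H100
2       71    m0    T4
11      72    m0  H100
mean of column 'epochs' → 52.8

52.8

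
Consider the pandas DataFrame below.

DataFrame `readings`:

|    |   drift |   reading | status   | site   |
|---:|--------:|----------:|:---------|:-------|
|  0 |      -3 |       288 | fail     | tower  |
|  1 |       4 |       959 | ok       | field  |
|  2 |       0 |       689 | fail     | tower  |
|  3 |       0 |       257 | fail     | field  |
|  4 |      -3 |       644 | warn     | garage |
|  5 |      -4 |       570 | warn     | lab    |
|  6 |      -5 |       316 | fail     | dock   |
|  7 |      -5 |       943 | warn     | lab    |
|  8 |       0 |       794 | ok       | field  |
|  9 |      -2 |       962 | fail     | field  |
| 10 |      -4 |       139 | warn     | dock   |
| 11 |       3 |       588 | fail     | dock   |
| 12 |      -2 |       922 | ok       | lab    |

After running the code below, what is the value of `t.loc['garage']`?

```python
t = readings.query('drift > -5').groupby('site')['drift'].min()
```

-3

filter rows where drift > -5:
    drift  reading status    site
0      -3      288   fail   tower
1       4      959     ok   field
2       0      689   fail   tower
3       0      257   fail   field
4      -3      644   warn  garage
5      -4      570   warn     lab
8       0      794     ok   field
9      -2      962   fail   field
10     -4      139   warn    dock
11      3      588   fail    dock
12     -2      922     ok     lab
group by site, min of drift:
site
dock     -4
field    -2
garage   -3
lab      -4
tower    -3
Name: drift, dtype: int64
Reading off the value at index 'garage', we get -3.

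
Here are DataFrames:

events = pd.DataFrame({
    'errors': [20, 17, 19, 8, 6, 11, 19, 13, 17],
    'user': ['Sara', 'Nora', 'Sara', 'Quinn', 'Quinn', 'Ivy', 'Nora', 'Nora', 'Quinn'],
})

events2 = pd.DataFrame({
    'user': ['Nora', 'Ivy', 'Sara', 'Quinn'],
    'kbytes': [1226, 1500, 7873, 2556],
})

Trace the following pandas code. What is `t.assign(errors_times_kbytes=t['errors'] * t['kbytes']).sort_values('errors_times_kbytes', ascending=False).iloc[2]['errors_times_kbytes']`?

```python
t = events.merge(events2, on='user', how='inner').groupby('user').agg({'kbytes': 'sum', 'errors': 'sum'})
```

180222

merge on 'user' (how='inner') → 9 rows:
   errors   user  kbytes
0      20   Sara    7873
1      17   Nora    1226
2      19   Sara    7873
3       8  Quinn    2556
4       6  Quinn    2556
5      11    Ivy    1500
6      19   Nora    1226
7      13   Nora    1226
8      17  Quinn    2556
group by user: sum(kbytes), sum(errors):
       kbytes  errors
user                 
Ivy      1500      11
Nora     3678      49
Quinn    7668      31
Sara    15746      39
add column errors_times_kbytes = t['errors'] * t['kbytes']:
       kbytes  errors  errors_times_kbytes
user                                      
Ivy      1500      11                16500
Nora     3678      49               180222
Quinn    7668      31               237708
Sara    15746      39               614094
sort by errors_times_kbytes descending:
       kbytes  errors  errors_times_kbytes
user                                      
Sara    15746      39               614094
Quinn    7668      31               237708
Nora     3678      49               180222
Ivy      1500      11                16500
Taking the value at position 2, column 'errors_times_kbytes' gives 180222.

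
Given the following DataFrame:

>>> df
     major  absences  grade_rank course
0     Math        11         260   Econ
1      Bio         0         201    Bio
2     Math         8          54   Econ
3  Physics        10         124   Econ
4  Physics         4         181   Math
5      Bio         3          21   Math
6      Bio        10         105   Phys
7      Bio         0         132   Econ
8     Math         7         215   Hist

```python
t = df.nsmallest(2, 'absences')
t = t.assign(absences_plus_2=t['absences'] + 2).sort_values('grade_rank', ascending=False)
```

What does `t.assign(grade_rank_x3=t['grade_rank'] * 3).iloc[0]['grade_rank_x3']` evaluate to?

603

take 2 rows with smallest absences:
  major  absences  grade_rank course
1   Bio         0         201    Bio
7   Bio         0         132   Econ
add column absences_plus_2 = t['absences'] + 2:
  major  absences  grade_rank course  absences_plus_2
1   Bio         0         201    Bio                2
7   Bio         0         132   Econ                2
sort by grade_rank descending:
  major  absences  grade_rank course  absences_plus_2
1   Bio         0         201    Bio                2
7   Bio         0         132   Econ                2
add column grade_rank_x3 = t['grade_rank'] * 3:
  major  absences  grade_rank course  absences_plus_2  grade_rank_x3
1   Bio         0         201    Bio                2            603
7   Bio         0         132   Econ                2            396
Taking the value at position 0, column 'grade_rank_x3' gives 603.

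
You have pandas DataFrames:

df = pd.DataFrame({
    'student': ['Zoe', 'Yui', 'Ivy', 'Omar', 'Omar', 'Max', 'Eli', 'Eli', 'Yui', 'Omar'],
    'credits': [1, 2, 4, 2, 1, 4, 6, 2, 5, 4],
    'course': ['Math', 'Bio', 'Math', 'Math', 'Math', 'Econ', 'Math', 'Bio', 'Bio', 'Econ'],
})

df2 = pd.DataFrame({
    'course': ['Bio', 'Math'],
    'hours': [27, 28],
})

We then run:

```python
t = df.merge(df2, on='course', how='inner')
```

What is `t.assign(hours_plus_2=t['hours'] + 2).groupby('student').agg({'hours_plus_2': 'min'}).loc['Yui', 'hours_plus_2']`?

29

merge on 'course' (how='inner') → 8 rows:
  student  credits course  hours
0     Zoe        1   Math     28
1     Yui        2    Bio     27
2     Ivy        4   Math     28
3    Omar        2   Math     28
4    Omar        1   Math     28
5     Eli        6   Math     28
6     Eli        2    Bio     27
7     Yui        5    Bio     27
add column hours_plus_2 = t['hours'] + 2:
  student  credits course  hours  hours_plus_2
0     Zoe        1   Math     28            30
1     Yui        2    Bio     27            29
2     Ivy        4   Math     28            30
3    Omar        2   Math     28            30
4    Omar        1   Math     28            30
5     Eli        6   Math     28            30
6     Eli        2    Bio     27            29
7     Yui        5    Bio     27            29
group by student, min of hours_plus_2:
         hours_plus_2
student              
Eli                29
Ivy                30
Omar               30
Yui                29
Zoe                30
Then the value at row 'Yui', column 'hours_plus_2': 29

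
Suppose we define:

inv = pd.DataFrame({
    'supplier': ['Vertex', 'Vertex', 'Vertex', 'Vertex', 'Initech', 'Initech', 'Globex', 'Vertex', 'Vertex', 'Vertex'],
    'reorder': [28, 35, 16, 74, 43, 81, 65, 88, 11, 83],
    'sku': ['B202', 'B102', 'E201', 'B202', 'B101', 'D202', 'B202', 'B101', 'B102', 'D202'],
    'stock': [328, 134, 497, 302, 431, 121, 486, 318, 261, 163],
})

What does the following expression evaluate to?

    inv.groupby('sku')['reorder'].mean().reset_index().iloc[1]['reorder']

23.0

group by sku, mean of reorder:
sku
B101    65.500000
B102    23.000000
B202    55.666667
D202    82.000000
E201    16.000000
Name: reorder, dtype: float64
reset_index():
    sku    reorder
0  B101  65.500000
1  B102  23.000000
2  B202  55.666667
3  D202  82.000000
4  E201  16.000000
Reading off the value at position 1, column 'reorder', we get 23.0.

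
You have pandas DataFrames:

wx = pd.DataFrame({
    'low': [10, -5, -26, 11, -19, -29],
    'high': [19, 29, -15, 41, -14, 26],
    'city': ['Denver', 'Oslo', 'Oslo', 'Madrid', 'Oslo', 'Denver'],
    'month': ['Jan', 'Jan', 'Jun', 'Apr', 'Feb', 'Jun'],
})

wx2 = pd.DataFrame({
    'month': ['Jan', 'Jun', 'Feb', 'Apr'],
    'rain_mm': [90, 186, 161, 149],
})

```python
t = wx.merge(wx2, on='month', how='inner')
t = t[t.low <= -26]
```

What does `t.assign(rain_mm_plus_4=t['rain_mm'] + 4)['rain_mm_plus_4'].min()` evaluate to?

merge on 'month' (how='inner') → 6 rows:
   low  high    city month  rain_mm
0   10    19  Denver   Jan       90
1   -5    29    Oslo   Jan       90
2  -26   -15    Oslo   Jun      186
3   11    41  Madrid   Apr      149
4  -19   -14    Oslo   Feb      161
5  -29    26  Denver   Jun      186
filter rows where low <= -26:
   low  high    city month  rain_mm
2  -26   -15    Oslo   Jun      186
5  -29    26  Denver   Jun      186
add column rain_mm_plus_4 = t['rain_mm'] + 4:
   low  high    city month  rain_mm  rain_mm_plus_4
2  -26   -15    Oslo   Jun      186             190
5  -29    26  Denver   Jun      186             190

190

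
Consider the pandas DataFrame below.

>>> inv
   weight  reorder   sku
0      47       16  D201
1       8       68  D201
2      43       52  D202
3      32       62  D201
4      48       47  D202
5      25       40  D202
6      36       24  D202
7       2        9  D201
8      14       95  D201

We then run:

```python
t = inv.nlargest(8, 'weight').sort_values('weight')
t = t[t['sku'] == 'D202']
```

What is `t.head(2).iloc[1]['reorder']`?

24

take 8 rows with largest weight:
   weight  reorder   sku
4      48       47  D202
0      47       16  D201
2      43       52  D202
6      36       24  D202
3      32       62  D201
5      25       40  D202
8      14       95  D201
1       8       68  D201
sort by weight:
   weight  reorder   sku
1       8       68  D201
8      14       95  D201
5      25       40  D202
3      32       62  D201
6      36       24  D202
2      43       52  D202
0      47       16  D201
4      48       47  D202
filter rows where sku == 'D202':
   weight  reorder   sku
5      25       40  D202
6      36       24  D202
2      43       52  D202
4      48       47  D202
take first 2 rows:
   weight  reorder   sku
5      25       40  D202
6      36       24  D202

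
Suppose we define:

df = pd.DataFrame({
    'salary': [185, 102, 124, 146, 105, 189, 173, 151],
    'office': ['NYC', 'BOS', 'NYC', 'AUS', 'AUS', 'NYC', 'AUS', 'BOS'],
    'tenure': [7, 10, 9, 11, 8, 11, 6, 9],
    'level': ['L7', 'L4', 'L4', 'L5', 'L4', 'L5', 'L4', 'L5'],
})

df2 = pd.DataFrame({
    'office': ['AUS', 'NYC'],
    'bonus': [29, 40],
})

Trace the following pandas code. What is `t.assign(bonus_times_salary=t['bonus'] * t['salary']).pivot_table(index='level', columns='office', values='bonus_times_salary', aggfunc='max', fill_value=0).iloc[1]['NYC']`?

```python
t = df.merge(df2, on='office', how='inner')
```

merge on 'office' (how='inner') → 6 rows:
   salary office  tenure level  bonus
0     185    NYC       7    L7     40
1     124    NYC       9    L4     40
2     146    AUS      11    L5     29
3     105    AUS       8    L4     29
4     189    NYC      11    L5     40
5     173    AUS       6    L4     29
add column bonus_times_salary = t['bonus'] * t['salary']:
   salary office  tenure level  bonus  bonus_times_salary
0     185    NYC       7    L7     40                7400
1     124    NYC       9    L4     40                4960
2     146    AUS      11    L5     29                4234
3     105    AUS       8    L4     29                3045
4     189    NYC      11    L5     40                7560
5     173    AUS       6    L4     29                5017
pivot: rows=level, cols=office, max(bonus_times_salary):
office   AUS   NYC
level             
L4      5017  4960
L5      4234  7560
L7         0  7400

7560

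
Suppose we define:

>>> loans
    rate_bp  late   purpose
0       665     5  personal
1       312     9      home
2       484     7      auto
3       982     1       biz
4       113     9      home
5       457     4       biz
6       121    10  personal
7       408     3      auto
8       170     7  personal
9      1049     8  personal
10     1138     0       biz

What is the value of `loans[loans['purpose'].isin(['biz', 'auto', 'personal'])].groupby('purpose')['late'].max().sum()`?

21

filter rows where purpose in ['biz', 'auto', 'personal']:
    rate_bp  late   purpose
0       665     5  personal
2       484     7      auto
3       982     1       biz
5       457     4       biz
6       121    10  personal
7       408     3      auto
8       170     7  personal
9      1049     8  personal
10     1138     0       biz
group by purpose, max of late:
purpose
auto         7
biz          4
personal    10
Name: late, dtype: int64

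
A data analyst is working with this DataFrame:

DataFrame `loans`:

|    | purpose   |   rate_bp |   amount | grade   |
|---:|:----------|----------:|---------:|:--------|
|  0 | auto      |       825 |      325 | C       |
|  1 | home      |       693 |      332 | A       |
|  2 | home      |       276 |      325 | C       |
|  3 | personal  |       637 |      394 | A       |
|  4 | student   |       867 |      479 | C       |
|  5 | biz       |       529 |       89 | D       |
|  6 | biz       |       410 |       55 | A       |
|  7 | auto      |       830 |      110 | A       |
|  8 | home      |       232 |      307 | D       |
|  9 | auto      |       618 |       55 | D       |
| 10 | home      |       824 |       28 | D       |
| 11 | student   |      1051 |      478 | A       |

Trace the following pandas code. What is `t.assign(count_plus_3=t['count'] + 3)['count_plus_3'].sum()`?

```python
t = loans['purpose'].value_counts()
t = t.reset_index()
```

27

value_counts of purpose:
purpose
home        4
auto        3
student     2
biz         2
personal    1
Name: count, dtype: int64
reset_index():
    purpose  count
0      home      4
1      auto      3
2   student      2
3       biz      2
4  personal      1
add column count_plus_3 = t['count'] + 3:
    purpose  count  count_plus_3
0      home      4             7
1      auto      3             6
2   student      2             5
3       biz      2             5
4  personal      1             4
So sum() = 27.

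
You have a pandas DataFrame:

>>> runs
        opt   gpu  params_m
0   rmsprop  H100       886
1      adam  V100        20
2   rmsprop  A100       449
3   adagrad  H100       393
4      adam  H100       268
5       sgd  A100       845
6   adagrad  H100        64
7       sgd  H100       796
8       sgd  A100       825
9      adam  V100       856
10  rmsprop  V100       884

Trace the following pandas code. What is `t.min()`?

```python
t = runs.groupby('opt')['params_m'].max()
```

group by opt, max of params_m:
opt
adagrad    393
adam       856
rmsprop    886
sgd        845
Name: params_m, dtype: int64

393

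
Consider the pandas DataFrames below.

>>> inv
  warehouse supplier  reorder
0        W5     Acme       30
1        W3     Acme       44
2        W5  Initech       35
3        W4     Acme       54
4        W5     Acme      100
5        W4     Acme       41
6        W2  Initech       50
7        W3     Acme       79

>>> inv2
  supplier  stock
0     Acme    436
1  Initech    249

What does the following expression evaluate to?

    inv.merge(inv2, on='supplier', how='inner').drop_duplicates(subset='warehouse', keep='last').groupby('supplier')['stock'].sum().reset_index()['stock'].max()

merge on 'supplier' (how='inner') → 8 rows:
  warehouse supplier  reorder  stock
0        W5     Acme       30    436
1        W3     Acme       44    436
2        W5  Initech       35    249
3        W4     Acme       54    436
4        W5     Acme      100    436
5        W4     Acme       41    436
6        W2  Initech       50    249
7        W3     Acme       79    436
drop duplicate warehouse (keep=last):
  warehouse supplier  reorder  stock
4        W5     Acme      100    436
5        W4     Acme       41    436
6        W2  Initech       50    249
7        W3     Acme       79    436
group by supplier, sum of stock:
supplier
Acme       1308
Initech     249
Name: stock, dtype: int64
reset_index():
  supplier  stock
0     Acme   1308
1  Initech    249
Then the max of column 'stock': 1308

1308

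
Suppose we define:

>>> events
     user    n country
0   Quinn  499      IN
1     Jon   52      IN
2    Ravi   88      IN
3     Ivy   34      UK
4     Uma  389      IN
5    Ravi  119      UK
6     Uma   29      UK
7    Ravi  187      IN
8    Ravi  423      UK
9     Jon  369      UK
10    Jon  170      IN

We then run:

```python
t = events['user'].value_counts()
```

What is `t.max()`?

4

value_counts of user:
user
Ravi     4
Jon      3
Uma      2
Quinn    1
Ivy      1
Name: count, dtype: int64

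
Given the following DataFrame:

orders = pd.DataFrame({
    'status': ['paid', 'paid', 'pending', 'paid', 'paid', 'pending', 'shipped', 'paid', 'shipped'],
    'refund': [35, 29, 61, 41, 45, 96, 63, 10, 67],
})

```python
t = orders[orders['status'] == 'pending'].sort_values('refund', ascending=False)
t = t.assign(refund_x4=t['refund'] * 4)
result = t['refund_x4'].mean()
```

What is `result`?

filter rows where status == 'pending':
    status  refund
2  pending      61
5  pending      96
sort by refund descending:
    status  refund
5  pending      96
2  pending      61
add column refund_x4 = t['refund'] * 4:
    status  refund  refund_x4
5  pending      96        384
2  pending      61        244
Reading off the mean of column 'refund_x4', we get 314.0.

314.0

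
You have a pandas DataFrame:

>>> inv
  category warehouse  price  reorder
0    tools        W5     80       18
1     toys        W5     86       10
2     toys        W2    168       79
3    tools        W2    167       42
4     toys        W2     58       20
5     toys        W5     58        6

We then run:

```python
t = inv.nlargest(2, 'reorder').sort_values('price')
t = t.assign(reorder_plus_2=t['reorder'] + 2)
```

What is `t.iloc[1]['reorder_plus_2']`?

take 2 rows with largest reorder:
  category warehouse  price  reorder
2     toys        W2    168       79
3    tools        W2    167       42
sort by price:
  category warehouse  price  reorder
3    tools        W2    167       42
2     toys        W2    168       79
add column reorder_plus_2 = t['reorder'] + 2:
  category warehouse  price  reorder  reorder_plus_2
3    tools        W2    167       42              44
2     toys        W2    168       79              81
So iloc[1]['reorder_plus_2'] = 81.

81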